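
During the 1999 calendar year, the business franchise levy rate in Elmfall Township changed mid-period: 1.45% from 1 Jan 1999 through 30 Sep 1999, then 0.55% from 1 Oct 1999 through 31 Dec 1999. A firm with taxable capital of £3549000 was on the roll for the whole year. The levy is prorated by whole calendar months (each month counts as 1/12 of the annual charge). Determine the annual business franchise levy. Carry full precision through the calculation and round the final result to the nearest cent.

£43475.25

1 Jan – 30 Sep 1999: 9 months at 1.45% → £3549000 × 1.45% × 9/12 = £38595.3750
1 Oct – 31 Dec 1999: 3 months at 0.55% → £3549000 × 0.55% × 3/12 = £4879.8750
Total = £43475.2500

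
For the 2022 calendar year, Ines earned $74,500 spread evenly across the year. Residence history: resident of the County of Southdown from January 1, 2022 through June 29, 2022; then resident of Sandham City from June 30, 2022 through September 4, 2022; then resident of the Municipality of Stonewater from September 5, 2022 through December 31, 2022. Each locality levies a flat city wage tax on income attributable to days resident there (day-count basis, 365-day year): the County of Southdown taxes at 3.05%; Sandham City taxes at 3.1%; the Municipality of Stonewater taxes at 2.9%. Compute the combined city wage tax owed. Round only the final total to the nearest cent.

$2,242.96

The County of Southdown, January 1 – June 29, 2022: 180 days → $74,500 × 3.05% × 180/365 = $1,120.5616
Sandham City, June 30 – September 4, 2022: 67 days → $74,500 × 3.1% × 67/365 = $423.9356
The Municipality of Stonewater, September 5 – December 31, 2022: 118 days → $74,500 × 2.9% × 118/365 = $698.4630
Total = $2,242.9603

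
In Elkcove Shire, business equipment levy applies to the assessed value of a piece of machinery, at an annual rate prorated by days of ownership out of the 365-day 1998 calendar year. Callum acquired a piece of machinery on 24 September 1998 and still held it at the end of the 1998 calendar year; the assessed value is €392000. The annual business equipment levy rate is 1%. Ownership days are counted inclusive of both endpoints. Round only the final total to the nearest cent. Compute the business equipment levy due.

€1063.23

Days held (24 September – 31 December 1998): 99 out of 365
Tax = €392000 × 1% × 99/365 = €1063.2329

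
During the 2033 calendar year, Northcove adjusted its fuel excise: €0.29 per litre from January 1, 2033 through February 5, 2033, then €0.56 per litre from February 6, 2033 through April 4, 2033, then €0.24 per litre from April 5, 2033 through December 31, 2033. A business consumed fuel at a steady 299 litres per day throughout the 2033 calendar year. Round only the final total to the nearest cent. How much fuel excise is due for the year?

€32,280.04

January 1 – February 5, 2033: 36 days × 299 litres/day = 10,764 litres at €0.29/litre → €3,121.56
February 6 – April 4, 2033: 58 days × 299 litres/day = 17,342 litres at €0.56/litre → €9,711.52
April 5 – December 31, 2033: 271 days × 299 litres/day = 81,029 litres at €0.24/litre → €19,446.96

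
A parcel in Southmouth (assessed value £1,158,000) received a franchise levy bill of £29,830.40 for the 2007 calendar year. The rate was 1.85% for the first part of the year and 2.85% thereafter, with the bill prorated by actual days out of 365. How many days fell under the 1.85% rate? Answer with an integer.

Let d = days at the first rate; then 365 − d days at the second rate.
£1,158,000 × [1.85%·d + 2.85%·(365−d)] / 365 = £29,830.40
Solving gives d = 100, so the new rate took effect on 11 Apr 2007.

100 days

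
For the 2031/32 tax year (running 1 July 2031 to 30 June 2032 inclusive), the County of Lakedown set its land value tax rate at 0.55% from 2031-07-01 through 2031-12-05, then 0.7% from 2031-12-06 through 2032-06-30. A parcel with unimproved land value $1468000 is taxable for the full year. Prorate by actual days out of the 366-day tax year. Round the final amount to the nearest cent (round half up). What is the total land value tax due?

2031-07-01 to 2031-12-05: 158 days at 0.55% → $1468000 × 0.55% × 158/366 = $3485.4973
2031-12-06 to 2032-06-30: 208 days at 0.7% → $1468000 × 0.7% × 208/366 = $5839.9126
Total = $9325.4098

$9325.41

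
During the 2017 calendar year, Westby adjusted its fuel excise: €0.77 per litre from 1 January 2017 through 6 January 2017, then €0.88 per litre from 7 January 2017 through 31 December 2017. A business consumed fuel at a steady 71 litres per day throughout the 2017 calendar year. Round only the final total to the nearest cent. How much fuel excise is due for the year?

€22,758.34

1 January – 6 January 2017: 6 days × 71 litres/day = 426 litres at €0.77/litre → €328.02
7 January – 31 December 2017: 359 days × 71 litres/day = 25,489 litres at €0.88/litre → €22,430.32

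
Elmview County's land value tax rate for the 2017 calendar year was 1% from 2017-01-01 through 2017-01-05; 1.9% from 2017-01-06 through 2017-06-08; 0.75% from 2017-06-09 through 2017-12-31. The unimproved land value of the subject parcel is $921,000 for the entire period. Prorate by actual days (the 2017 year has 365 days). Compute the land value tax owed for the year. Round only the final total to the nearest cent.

$11,407.78

2017-01-01 to 2017-01-05: 5 days at 1% → $921,000 × 1% × 5/365 = $126.1644
2017-01-06 to 2017-06-08: 154 days at 1.9% → $921,000 × 1.9% × 154/365 = $7,383.1397
2017-06-09 to 2017-12-31: 206 days at 0.75% → $921,000 × 0.75% × 206/365 = $3,898.4795
Total = $11,407.7836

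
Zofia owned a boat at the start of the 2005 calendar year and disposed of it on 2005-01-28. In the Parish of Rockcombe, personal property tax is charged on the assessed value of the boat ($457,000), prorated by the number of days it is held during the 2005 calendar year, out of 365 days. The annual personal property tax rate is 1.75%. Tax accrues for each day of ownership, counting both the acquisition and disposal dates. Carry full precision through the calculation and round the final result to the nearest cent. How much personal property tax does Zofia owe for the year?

$613.51

Days held (2005-01-01 to 2005-01-28): 28 out of 365
Tax = $457,000 × 1.75% × 28/365 = $613.5068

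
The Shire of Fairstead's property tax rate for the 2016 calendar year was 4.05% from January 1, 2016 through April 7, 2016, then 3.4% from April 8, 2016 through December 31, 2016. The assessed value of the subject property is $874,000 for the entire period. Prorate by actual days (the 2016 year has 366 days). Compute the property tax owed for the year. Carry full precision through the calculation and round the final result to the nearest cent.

January 1 – April 7, 2016: 98 days at 4.05% → $874,000 × 4.05% × 98/366 = $9,477.8852
April 8 – December 31, 2016: 268 days at 3.4% → $874,000 × 3.4% × 268/366 = $21,759.2568
Total = $31,237.1421

$31,237.14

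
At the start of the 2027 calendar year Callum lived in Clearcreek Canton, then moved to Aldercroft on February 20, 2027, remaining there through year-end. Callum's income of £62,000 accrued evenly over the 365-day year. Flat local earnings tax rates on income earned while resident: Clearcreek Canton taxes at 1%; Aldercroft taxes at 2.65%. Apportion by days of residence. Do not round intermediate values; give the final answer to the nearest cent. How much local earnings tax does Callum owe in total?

£1,502.86

Clearcreek Canton, January 1 – February 19, 2027: 50 days → £62,000 × 1% × 50/365 = £84.9315
Aldercroft, February 20 – December 31, 2027: 315 days → £62,000 × 2.65% × 315/365 = £1,417.9315
Total = £1,502.8630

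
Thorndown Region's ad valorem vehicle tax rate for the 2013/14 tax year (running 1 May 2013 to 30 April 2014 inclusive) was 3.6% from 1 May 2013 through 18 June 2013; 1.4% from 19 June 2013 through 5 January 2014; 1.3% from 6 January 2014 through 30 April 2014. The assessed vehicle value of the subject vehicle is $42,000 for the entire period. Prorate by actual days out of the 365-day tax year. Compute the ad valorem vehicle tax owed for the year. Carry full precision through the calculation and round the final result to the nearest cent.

1 May – 18 June 2013: 49 days at 3.6% → $42,000 × 3.6% × 49/365 = $202.9808
19 June 2013 – 5 January 2014: 201 days at 1.4% → $42,000 × 1.4% × 201/365 = $323.8027
6 January – 30 April 2014: 115 days at 1.3% → $42,000 × 1.3% × 115/365 = $172.0274
Total = $698.8110

$698.81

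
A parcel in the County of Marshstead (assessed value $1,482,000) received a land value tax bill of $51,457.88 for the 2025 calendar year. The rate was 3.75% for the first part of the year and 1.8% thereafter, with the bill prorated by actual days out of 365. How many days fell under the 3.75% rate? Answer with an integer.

313 days

Let d = days at the first rate; then 365 − d days at the second rate.
$1,482,000 × [3.75%·d + 1.8%·(365−d)] / 365 = $51,457.88
Solving gives d = 313, so the new rate took effect on 10 Nov 2025.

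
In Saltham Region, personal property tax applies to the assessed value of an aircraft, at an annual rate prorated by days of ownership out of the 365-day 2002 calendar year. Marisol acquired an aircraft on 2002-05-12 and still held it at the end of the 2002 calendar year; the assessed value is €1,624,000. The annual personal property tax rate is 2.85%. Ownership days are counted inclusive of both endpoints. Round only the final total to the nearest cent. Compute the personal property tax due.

€29,672.48

Days held (2002-05-12 to 2002-12-31): 234 out of 365
Tax = €1,624,000 × 2.85% × 234/365 = €29,672.4822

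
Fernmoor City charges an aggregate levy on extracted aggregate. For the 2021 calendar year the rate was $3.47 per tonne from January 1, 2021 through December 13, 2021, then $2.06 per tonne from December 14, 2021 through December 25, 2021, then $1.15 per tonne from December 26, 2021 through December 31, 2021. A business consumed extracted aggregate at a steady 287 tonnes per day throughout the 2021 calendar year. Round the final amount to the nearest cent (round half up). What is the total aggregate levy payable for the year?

$354,648.77

January 1 – December 13, 2021: 347 days × 287 tonnes/day = 99,589 tonnes at $3.47/tonne → $345,573.83
December 14 – December 25, 2021: 12 days × 287 tonnes/day = 3,444 tonnes at $2.06/tonne → $7,094.64
December 26 – December 31, 2021: 6 days × 287 tonnes/day = 1,722 tonnes at $1.15/tonne → $1,980.30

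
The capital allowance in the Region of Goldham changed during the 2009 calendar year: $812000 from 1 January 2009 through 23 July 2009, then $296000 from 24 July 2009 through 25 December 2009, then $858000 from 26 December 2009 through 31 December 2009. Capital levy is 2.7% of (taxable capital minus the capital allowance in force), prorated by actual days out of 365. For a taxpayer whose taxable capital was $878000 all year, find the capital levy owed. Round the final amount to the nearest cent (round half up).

1 January – 23 July 2009: 204 days, exemption $812000 → ($878000 − $812000) × 2.7% × 204/365 = $995.9671
24 July – 25 December 2009: 155 days, exemption $296000 → ($878000 − $296000) × 2.7% × 155/365 = $6673.0685
26 December – 31 December 2009: 6 days, exemption $858000 → ($878000 − $858000) × 2.7% × 6/365 = $8.8767
Total = $7677.9123

$7677.91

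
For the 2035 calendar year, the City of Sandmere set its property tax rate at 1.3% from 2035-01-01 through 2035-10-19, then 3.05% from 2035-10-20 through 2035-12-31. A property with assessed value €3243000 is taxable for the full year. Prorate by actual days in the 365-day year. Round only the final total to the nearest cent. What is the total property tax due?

€53509.50

2035-01-01 to 2035-10-19: 292 days at 1.3% → €3243000 × 1.3% × 292/365 = €33727.2000
2035-10-20 to 2035-12-31: 73 days at 3.05% → €3243000 × 3.05% × 73/365 = €19782.3000
Total = €53509.5000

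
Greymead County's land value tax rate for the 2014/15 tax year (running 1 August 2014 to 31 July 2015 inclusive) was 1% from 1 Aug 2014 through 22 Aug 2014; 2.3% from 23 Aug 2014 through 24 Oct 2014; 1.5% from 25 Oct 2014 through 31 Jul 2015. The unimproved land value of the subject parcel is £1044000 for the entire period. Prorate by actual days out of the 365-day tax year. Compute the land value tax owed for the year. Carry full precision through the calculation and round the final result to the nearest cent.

£16786.95

1 Aug – 22 Aug 2014: 22 days at 1% → £1044000 × 1% × 22/365 = £629.2603
23 Aug – 24 Oct 2014: 63 days at 2.3% → £1044000 × 2.3% × 63/365 = £4144.5370
25 Oct 2014 – 31 Jul 2015: 280 days at 1.5% → £1044000 × 1.5% × 280/365 = £12013.1507
Total = £16786.9479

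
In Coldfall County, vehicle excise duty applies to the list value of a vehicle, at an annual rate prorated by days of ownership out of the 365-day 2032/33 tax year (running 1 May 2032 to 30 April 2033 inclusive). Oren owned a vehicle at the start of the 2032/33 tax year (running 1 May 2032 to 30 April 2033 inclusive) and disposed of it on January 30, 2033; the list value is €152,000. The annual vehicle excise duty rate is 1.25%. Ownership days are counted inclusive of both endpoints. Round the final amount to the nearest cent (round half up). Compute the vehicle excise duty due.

Days held (May 1, 2032 – January 30, 2033): 275 out of 365
Tax = €152,000 × 1.25% × 275/365 = €1,431.5068

€1,431.51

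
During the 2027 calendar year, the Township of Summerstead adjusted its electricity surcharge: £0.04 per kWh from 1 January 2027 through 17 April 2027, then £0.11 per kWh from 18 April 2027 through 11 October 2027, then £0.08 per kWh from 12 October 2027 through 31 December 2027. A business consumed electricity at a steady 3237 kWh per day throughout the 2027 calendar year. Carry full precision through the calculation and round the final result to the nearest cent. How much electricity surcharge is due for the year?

1 January – 17 April 2027: 107 days × 3237 kWh/day = 346,359 kWh at £0.04/kWh → £13,854.36
18 April – 11 October 2027: 177 days × 3237 kWh/day = 572,949 kWh at £0.11/kWh → £63,024.39
12 October – 31 December 2027: 81 days × 3237 kWh/day = 262,197 kWh at £0.08/kWh → £20,975.76

£97,854.51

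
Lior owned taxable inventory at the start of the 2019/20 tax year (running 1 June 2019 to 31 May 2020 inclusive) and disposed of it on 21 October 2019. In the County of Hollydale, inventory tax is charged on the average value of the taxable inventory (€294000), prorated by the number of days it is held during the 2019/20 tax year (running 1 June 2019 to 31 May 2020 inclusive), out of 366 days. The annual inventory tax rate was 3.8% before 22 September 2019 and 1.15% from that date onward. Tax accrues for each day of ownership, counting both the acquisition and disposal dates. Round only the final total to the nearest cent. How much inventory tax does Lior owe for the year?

€3726.41

1 June – 21 September 2019: 113 days at 3.8% → €294000 × 3.8% × 113/366 = €3449.2787
22 September – 21 October 2019: 30 days at 1.15% → €294000 × 1.15% × 30/366 = €277.1311
Total = €3726.4098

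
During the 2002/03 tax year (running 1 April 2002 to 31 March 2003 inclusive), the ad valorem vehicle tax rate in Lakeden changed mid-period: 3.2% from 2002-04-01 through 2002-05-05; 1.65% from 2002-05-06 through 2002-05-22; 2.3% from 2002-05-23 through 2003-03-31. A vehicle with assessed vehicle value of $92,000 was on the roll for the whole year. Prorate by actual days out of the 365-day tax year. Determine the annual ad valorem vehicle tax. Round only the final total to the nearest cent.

$2,167.55

2002-04-01 to 2002-05-05: 35 days at 3.2% → $92,000 × 3.2% × 35/365 = $282.3014
2002-05-06 to 2002-05-22: 17 days at 1.65% → $92,000 × 1.65% × 17/365 = $70.7014
2002-05-23 to 2003-03-31: 313 days at 2.3% → $92,000 × 2.3% × 313/365 = $1,814.5425
Total = $2,167.5452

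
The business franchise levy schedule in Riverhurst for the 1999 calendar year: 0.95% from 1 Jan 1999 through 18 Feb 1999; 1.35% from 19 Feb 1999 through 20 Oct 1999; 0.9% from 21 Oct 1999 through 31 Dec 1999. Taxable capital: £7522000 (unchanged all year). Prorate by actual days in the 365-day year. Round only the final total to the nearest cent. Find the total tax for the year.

£90830.73

1 Jan – 18 Feb 1999: 49 days at 0.95% → £7522000 × 0.95% × 49/365 = £9593.1260
19 Feb – 20 Oct 1999: 244 days at 1.35% → £7522000 × 1.35% × 244/365 = £67883.4740
21 Oct – 31 Dec 1999: 72 days at 0.9% → £7522000 × 0.9% × 72/365 = £13354.1260
Total = £90830.7260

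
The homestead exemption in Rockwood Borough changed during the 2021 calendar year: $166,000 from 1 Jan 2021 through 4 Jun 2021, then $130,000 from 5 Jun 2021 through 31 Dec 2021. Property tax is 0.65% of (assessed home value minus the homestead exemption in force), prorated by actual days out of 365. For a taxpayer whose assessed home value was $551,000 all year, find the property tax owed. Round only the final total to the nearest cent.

$2,637.13

1 Jan – 4 Jun 2021: 155 days, exemption $166,000 → ($551,000 − $166,000) × 0.65% × 155/365 = $1,062.7055
5 Jun – 31 Dec 2021: 210 days, exemption $130,000 → ($551,000 − $130,000) × 0.65% × 210/365 = $1,574.4247
Total = $2,637.1301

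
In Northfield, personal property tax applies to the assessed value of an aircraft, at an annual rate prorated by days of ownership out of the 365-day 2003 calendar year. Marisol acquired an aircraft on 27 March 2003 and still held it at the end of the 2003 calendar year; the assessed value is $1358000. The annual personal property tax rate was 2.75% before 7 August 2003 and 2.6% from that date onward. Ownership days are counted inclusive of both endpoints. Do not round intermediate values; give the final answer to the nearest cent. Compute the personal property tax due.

27 March – 6 August 2003: 133 days at 2.75% → $1358000 × 2.75% × 133/365 = $13607.9041
7 August – 31 December 2003: 147 days at 2.6% → $1358000 × 2.6% × 147/365 = $14219.9342
Total = $27827.8384

$27827.84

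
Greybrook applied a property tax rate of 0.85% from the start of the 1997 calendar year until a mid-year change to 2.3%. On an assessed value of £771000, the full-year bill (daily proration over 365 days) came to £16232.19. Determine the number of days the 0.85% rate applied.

Let d = days at the first rate; then 365 − d days at the second rate.
£771000 × [0.85%·d + 2.3%·(365−d)] / 365 = £16232.19
Solving gives d = 49, so the new rate took effect on February 19, 1997.

49 days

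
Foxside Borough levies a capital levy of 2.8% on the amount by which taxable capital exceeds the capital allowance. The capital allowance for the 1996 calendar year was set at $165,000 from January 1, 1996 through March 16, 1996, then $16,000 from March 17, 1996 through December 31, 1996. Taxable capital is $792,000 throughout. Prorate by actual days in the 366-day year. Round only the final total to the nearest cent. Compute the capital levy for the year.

$20,861.68

January 1 – March 16, 1996: 76 days, exemption $165,000 → ($792,000 − $165,000) × 2.8% × 76/366 = $3,645.5082
March 17 – December 31, 1996: 290 days, exemption $16,000 → ($792,000 − $16,000) × 2.8% × 290/366 = $17,216.1749
Total = $20,861.6831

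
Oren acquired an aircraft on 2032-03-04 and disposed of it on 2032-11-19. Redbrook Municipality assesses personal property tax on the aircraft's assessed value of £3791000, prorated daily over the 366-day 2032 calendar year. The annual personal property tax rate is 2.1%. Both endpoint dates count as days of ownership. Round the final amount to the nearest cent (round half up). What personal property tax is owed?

£56771.78

Days held (2032-03-04 to 2032-11-19): 261 out of 366
Tax = £3791000 × 2.1% × 261/366 = £56771.7787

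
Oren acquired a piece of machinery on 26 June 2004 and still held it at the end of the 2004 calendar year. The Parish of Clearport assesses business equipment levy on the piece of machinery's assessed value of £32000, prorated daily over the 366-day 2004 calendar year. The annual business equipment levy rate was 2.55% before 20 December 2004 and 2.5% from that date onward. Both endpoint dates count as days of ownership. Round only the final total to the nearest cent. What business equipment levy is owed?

26 June – 19 December 2004: 177 days at 2.55% → £32000 × 2.55% × 177/366 = £394.6230
20 December – 31 December 2004: 12 days at 2.5% → £32000 × 2.5% × 12/366 = £26.2295
Total = £420.8525

£420.85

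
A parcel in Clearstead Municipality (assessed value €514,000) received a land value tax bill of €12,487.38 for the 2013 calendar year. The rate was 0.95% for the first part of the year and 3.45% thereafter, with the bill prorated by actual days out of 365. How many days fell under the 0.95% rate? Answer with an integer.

Let d = days at the first rate; then 365 − d days at the second rate.
€514,000 × [0.95%·d + 3.45%·(365−d)] / 365 = €12,487.38
Solving gives d = 149, so the new rate took effect on 30 May 2013.

149 days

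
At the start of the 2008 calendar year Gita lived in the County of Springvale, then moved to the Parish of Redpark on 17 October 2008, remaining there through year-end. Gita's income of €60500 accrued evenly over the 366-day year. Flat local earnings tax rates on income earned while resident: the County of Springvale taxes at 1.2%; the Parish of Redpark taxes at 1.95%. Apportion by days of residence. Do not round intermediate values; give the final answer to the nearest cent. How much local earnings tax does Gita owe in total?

The County of Springvale, 1 January – 16 October 2008: 290 days → €60500 × 1.2% × 290/366 = €575.2459
The Parish of Redpark, 17 October – 31 December 2008: 76 days → €60500 × 1.95% × 76/366 = €244.9754
Total = €820.2213

€820.22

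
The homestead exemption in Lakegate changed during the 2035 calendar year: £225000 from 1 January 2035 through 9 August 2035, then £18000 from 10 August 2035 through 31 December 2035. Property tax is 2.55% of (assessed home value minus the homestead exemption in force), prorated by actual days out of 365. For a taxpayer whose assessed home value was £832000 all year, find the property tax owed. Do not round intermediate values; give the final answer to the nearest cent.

1 January – 9 August 2035: 221 days, exemption £225000 → (£832000 − £225000) × 2.55% × 221/365 = £9371.9137
10 August – 31 December 2035: 144 days, exemption £18000 → (£832000 − £18000) × 2.55% × 144/365 = £8189.0630
Total = £17560.9767

£17560.98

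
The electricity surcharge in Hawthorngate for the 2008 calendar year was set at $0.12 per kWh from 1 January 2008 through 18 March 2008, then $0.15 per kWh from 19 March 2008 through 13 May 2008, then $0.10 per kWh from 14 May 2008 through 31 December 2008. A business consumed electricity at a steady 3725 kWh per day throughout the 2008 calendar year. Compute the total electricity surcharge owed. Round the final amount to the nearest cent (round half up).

$152576.00

1 January – 18 March 2008: 78 days × 3725 kWh/day = 290,550 kWh at $0.12/kWh → $34866.00
19 March – 13 May 2008: 56 days × 3725 kWh/day = 208,600 kWh at $0.15/kWh → $31290.00
14 May – 31 December 2008: 232 days × 3725 kWh/day = 864,200 kWh at $0.10/kWh → $86420.00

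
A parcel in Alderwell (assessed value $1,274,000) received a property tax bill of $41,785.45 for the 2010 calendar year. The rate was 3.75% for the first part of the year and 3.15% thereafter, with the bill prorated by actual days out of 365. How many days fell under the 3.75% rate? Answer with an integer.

Let d = days at the first rate; then 365 − d days at the second rate.
$1,274,000 × [3.75%·d + 3.15%·(365−d)] / 365 = $41,785.45
Solving gives d = 79, so the new rate took effect on 21 Mar 2010.

79 days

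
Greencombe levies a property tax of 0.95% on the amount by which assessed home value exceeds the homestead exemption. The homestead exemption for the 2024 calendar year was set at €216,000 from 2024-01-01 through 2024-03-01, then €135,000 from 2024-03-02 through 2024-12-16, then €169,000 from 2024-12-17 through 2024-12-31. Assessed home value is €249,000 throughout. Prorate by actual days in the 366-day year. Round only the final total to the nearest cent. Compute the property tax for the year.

2024-01-01 to 2024-03-01: 61 days, exemption €216,000 → (€249,000 − €216,000) × 0.95% × 61/366 = €52.2500
2024-03-02 to 2024-12-16: 290 days, exemption €135,000 → (€249,000 − €135,000) × 0.95% × 290/366 = €858.1148
2024-12-17 to 2024-12-31: 15 days, exemption €169,000 → (€249,000 − €169,000) × 0.95% × 15/366 = €31.1475
Total = €941.5123

€941.51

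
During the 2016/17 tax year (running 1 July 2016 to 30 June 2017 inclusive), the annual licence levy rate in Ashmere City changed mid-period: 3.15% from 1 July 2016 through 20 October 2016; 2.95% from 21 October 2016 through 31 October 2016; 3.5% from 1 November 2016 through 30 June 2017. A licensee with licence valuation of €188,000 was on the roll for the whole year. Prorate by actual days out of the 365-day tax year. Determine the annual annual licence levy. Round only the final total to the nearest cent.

1 July – 20 October 2016: 112 days at 3.15% → €188,000 × 3.15% × 112/365 = €1,817.1616
21 October – 31 October 2016: 11 days at 2.95% → €188,000 × 2.95% × 11/365 = €167.1397
1 November 2016 – 30 June 2017: 242 days at 3.5% → €188,000 × 3.5% × 242/365 = €4,362.6301
Total = €6,346.9315

€6,346.93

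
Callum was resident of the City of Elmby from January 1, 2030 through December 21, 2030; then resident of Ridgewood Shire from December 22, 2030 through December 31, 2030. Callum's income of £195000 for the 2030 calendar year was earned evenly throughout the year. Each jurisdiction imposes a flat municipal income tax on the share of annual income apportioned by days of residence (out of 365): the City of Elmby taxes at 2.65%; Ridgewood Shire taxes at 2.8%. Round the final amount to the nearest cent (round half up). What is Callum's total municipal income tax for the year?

The City of Elmby, January 1 – December 21, 2030: 355 days → £195000 × 2.65% × 355/365 = £5025.9247
Ridgewood Shire, December 22 – December 31, 2030: 10 days → £195000 × 2.8% × 10/365 = £149.5890
Total = £5175.5137

£5175.51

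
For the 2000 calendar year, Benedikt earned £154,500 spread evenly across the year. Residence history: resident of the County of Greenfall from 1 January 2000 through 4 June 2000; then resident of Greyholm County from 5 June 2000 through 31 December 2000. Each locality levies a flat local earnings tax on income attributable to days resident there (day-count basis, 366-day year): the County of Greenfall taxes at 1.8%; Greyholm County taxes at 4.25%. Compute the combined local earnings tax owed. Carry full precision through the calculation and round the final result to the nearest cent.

The County of Greenfall, 1 January – 4 June 2000: 156 days → £154,500 × 1.8% × 156/366 = £1,185.3443
Greyholm County, 5 June – 31 December 2000: 210 days → £154,500 × 4.25% × 210/366 = £3,767.5205
Total = £4,952.8648

£4,952.86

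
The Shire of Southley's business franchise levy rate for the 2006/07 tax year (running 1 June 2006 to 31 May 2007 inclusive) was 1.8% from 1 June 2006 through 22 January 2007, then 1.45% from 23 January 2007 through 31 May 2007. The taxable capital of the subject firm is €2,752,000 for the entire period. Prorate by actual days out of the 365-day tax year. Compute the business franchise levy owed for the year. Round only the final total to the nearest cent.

1 June 2006 – 22 January 2007: 236 days at 1.8% → €2,752,000 × 1.8% × 236/365 = €32,028.7562
23 January – 31 May 2007: 129 days at 1.45% → €2,752,000 × 1.45% × 129/365 = €14,103.0575
Total = €46,131.8137

€46,131.81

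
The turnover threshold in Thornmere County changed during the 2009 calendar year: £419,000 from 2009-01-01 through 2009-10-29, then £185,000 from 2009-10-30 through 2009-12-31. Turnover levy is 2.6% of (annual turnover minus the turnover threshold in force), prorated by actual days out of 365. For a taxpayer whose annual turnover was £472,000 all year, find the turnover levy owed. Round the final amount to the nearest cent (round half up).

£2,428.12

2009-01-01 to 2009-10-29: 302 days, exemption £419,000 → (£472,000 − £419,000) × 2.6% × 302/365 = £1,140.1534
2009-10-30 to 2009-12-31: 63 days, exemption £185,000 → (£472,000 − £185,000) × 2.6% × 63/365 = £1,287.9616
Total = £2,428.1151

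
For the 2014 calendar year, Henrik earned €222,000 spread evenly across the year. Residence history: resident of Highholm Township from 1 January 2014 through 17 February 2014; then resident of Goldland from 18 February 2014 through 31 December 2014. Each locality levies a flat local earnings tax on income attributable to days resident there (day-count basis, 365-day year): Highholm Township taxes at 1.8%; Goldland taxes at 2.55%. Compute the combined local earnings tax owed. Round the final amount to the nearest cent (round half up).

€5,442.04

Highholm Township, 1 January – 17 February 2014: 48 days → €222,000 × 1.8% × 48/365 = €525.5014
Goldland, 18 February – 31 December 2014: 317 days → €222,000 × 2.55% × 317/365 = €4,916.5397
Total = €5,442.0411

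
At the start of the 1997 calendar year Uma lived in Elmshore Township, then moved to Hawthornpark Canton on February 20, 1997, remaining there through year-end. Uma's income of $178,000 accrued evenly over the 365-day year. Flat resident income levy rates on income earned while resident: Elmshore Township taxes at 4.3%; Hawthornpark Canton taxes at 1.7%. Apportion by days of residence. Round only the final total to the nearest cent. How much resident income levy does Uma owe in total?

$3,659.97

Elmshore Township, January 1 – February 19, 1997: 50 days → $178,000 × 4.3% × 50/365 = $1,048.4932
Hawthornpark Canton, February 20 – December 31, 1997: 315 days → $178,000 × 1.7% × 315/365 = $2,611.4795
Total = $3,659.9726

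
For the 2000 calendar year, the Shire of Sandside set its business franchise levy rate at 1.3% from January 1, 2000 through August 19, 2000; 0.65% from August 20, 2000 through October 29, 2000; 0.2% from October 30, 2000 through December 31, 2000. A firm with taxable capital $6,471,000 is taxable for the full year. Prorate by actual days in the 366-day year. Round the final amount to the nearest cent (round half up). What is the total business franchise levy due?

January 1 – August 19, 2000: 232 days at 1.3% → $6,471,000 × 1.3% × 232/366 = $53,323.8689
August 20 – October 29, 2000: 71 days at 0.65% → $6,471,000 × 0.65% × 71/366 = $8,159.4713
October 30 – December 31, 2000: 63 days at 0.2% → $6,471,000 × 0.2% × 63/366 = $2,227.7213
Total = $63,711.0615

$63,711.06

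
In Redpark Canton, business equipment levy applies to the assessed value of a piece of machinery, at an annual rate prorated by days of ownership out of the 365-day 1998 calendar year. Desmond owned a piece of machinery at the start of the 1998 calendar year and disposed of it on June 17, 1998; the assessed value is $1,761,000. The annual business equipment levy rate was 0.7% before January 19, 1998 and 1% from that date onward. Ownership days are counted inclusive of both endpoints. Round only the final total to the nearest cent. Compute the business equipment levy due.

January 1 – January 18, 1998: 18 days at 0.7% → $1,761,000 × 0.7% × 18/365 = $607.9068
January 19 – June 17, 1998: 150 days at 1% → $1,761,000 × 1% × 150/365 = $7,236.9863
Total = $7,844.8932

$7,844.89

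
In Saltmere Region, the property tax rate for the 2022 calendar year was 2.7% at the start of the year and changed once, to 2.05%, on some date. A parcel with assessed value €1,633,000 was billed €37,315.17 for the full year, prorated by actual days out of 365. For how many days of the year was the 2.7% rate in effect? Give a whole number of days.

Let d = days at the first rate; then 365 − d days at the second rate.
€1,633,000 × [2.7%·d + 2.05%·(365−d)] / 365 = €37,315.17
Solving gives d = 132, so the new rate took effect on May 13, 2022.

132 days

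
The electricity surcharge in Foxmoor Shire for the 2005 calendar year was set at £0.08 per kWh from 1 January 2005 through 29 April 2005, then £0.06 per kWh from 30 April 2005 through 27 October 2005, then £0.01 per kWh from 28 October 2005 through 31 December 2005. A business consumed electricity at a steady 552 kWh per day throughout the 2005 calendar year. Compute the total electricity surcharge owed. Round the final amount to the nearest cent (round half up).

1 January – 29 April 2005: 119 days × 552 kWh/day = 65,688 kWh at £0.08/kWh → £5,255.04
30 April – 27 October 2005: 181 days × 552 kWh/day = 99,912 kWh at £0.06/kWh → £5,994.72
28 October – 31 December 2005: 65 days × 552 kWh/day = 35,880 kWh at £0.01/kWh → £358.80

£11,608.56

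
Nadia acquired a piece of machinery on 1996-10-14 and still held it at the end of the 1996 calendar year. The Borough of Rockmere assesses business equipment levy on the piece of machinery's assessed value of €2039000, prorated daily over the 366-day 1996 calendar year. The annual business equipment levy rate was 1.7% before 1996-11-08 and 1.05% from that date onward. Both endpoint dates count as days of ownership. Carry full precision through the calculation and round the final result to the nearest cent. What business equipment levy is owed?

1996-10-14 to 1996-11-07: 25 days at 1.7% → €2039000 × 1.7% × 25/366 = €2367.6913
1996-11-08 to 1996-12-31: 54 days at 1.05% → €2039000 × 1.05% × 54/366 = €3158.7787
Total = €5526.4699

€5526.47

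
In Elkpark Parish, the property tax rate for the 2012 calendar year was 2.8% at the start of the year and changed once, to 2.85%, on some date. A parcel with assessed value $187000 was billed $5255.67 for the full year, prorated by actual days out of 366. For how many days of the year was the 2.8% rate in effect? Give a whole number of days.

Let d = days at the first rate; then 366 − d days at the second rate.
$187000 × [2.8%·d + 2.85%·(366−d)] / 366 = $5255.67
Solving gives d = 289, so the new rate took effect on 16 October 2012.

289 days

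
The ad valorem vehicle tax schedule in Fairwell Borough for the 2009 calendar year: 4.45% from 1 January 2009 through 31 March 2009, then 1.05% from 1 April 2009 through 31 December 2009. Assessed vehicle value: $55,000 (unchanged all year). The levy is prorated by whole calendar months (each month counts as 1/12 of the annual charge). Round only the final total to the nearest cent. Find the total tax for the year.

1 January – 31 March 2009: 3 months at 4.45% → $55,000 × 4.45% × 3/12 = $611.8750
1 April – 31 December 2009: 9 months at 1.05% → $55,000 × 1.05% × 9/12 = $433.1250
Total = $1,045.0000

$1,045.00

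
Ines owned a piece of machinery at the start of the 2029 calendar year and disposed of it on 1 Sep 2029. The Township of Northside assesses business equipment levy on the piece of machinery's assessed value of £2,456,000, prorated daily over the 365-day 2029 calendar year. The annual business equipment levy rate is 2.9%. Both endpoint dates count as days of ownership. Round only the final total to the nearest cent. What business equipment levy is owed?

Days held (1 Jan – 1 Sep 2029): 244 out of 365
Tax = £2,456,000 × 2.9% × 244/365 = £47,612.7562

£47,612.76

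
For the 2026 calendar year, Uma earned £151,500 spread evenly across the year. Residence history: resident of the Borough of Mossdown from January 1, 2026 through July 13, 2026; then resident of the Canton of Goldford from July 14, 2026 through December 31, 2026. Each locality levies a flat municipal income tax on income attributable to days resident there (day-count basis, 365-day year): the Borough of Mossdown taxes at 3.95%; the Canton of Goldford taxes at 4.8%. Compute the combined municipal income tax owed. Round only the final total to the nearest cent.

The Borough of Mossdown, January 1 – July 13, 2026: 194 days → £151,500 × 3.95% × 194/365 = £3,180.6699
The Canton of Goldford, July 14 – December 31, 2026: 171 days → £151,500 × 4.8% × 171/365 = £3,406.8822
Total = £6,587.5521

£6,587.55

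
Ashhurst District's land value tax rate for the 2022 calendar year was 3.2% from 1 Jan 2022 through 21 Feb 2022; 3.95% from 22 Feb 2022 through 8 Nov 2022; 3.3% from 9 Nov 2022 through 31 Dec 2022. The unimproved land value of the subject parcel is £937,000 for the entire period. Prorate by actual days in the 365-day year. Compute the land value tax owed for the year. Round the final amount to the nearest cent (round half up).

£35,125.95

1 Jan – 21 Feb 2022: 52 days at 3.2% → £937,000 × 3.2% × 52/365 = £4,271.6932
22 Feb – 8 Nov 2022: 260 days at 3.95% → £937,000 × 3.95% × 260/365 = £26,364.3562
9 Nov – 31 Dec 2022: 53 days at 3.3% → £937,000 × 3.3% × 53/365 = £4,489.8986
Total = £35,125.9479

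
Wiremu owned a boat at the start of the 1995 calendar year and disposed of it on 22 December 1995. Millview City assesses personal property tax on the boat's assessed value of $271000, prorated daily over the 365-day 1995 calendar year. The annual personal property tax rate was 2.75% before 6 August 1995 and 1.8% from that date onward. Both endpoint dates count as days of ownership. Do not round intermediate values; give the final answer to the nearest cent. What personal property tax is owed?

$6288.31

1 January – 5 August 1995: 217 days at 2.75% → $271000 × 2.75% × 217/365 = $4430.6644
6 August – 22 December 1995: 139 days at 1.8% → $271000 × 1.8% × 139/365 = $1857.6493
Total = $6288.3137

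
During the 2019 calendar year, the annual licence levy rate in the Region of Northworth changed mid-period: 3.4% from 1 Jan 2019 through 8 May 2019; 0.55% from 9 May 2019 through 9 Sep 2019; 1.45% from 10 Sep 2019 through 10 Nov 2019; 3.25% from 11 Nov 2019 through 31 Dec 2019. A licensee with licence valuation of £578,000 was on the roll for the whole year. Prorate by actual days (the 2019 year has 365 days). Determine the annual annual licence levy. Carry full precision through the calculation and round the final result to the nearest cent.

£12,020.02

1 Jan – 8 May 2019: 128 days at 3.4% → £578,000 × 3.4% × 128/365 = £6,891.6603
9 May – 9 Sep 2019: 124 days at 0.55% → £578,000 × 0.55% × 124/365 = £1,079.9890
10 Sep – 10 Nov 2019: 62 days at 1.45% → £578,000 × 1.45% × 62/365 = £1,423.6219
11 Nov – 31 Dec 2019: 51 days at 3.25% → £578,000 × 3.25% × 51/365 = £2,624.7534
Total = £12,020.0247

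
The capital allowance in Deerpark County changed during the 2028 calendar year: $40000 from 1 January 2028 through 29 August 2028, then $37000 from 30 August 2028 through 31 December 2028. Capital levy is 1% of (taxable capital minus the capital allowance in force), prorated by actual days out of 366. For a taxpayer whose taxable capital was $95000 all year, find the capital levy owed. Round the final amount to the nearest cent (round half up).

$560.16

1 January – 29 August 2028: 242 days, exemption $40000 → ($95000 − $40000) × 1% × 242/366 = $363.6612
30 August – 31 December 2028: 124 days, exemption $37000 → ($95000 − $37000) × 1% × 124/366 = $196.5027
Total = $560.1639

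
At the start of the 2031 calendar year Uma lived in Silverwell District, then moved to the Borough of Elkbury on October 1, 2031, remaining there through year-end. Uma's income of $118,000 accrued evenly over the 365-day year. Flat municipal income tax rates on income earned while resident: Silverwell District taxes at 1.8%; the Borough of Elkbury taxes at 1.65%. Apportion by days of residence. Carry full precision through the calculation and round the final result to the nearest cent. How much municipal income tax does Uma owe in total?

Silverwell District, January 1 – September 30, 2031: 273 days → $118,000 × 1.8% × 273/365 = $1,588.6356
The Borough of Elkbury, October 1 – December 31, 2031: 92 days → $118,000 × 1.65% × 92/365 = $490.7507
Total = $2,079.3863

$2,079.39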